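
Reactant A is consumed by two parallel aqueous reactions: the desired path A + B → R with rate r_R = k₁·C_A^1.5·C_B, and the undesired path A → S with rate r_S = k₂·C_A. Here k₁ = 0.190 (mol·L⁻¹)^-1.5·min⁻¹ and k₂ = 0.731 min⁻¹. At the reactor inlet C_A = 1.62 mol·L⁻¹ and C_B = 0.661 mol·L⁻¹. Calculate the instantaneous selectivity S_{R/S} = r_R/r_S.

0.219

S_{R/S} = r_R/r_S = (k₁·C_A^1.5·C_B)/(k₂·C_A) = (k₁/k₂)·C_A^0.5·C_B.
= (0.190×1.620^1.5×0.6610) / (0.731×1.620) = 0.2590/1.184 = 0.219.
Since the desired path is higher order in A, keeping C_A high (PFR or concentrated feed) favours R.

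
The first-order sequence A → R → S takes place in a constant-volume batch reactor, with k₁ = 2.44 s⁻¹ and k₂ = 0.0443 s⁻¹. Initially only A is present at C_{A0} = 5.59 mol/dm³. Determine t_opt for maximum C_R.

1.67 s

For first-order series the maximum of C_R occurs at t_opt = ln(k₂/k₁)/(k₂−k₁).
= ln(0.0443/2.44)/(0.0443−2.44) = ln(0.01816)/-2.396 = -4.009/-2.396 = 1.67 s.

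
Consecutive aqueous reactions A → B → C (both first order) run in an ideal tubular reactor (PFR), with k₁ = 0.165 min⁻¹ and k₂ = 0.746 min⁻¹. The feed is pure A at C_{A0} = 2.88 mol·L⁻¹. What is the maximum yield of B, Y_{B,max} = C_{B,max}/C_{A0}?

0.144

For a first-order series the maximum intermediate yield is C_{B,max}/C_{A0} = (k₁/k₂)^[k₂/(k₂−k₁)].
= (0.165/0.746)^(0.746/(0.746−0.165)) = (0.2212)^(1.284) = 0.1441.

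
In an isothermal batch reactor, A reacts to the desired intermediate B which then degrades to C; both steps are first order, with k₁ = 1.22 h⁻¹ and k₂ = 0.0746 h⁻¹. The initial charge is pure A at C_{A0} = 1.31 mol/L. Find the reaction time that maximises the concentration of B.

2.44 h

The intermediate peaks when r₁ = r₂, i.e. k₁e^(−k₁t) = k₂e^(−k₂t), giving t_opt = ln(k₂/k₁)/(k₂−k₁).
= ln(0.0746/1.22)/(0.0746−1.22) = ln(0.06115)/-1.145 = -2.794/-1.145 = 2.44 h.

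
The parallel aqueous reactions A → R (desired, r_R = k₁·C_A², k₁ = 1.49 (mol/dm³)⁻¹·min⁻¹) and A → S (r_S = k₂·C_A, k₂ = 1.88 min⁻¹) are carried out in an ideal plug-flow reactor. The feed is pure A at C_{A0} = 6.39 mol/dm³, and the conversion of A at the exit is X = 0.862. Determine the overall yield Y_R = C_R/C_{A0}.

C_A = C_{A0}(1−X) = 0.8818 mol/dm³.
Along a PFR/batch, dC_S/dC_A = −r_S/(r_R+r_S) = −k₂/(k₂+k₁·C_A).
Integrating from C_{A0} to C_A: C_S = (1.88/1.49)·ln[(1.88+1.49·6.39)/(1.88+1.49·0.882)] = 1.262·ln(11.40/3.194) = 1.606 mol/dm³.
Then C_R = (C_{A0}−C_A) − C_S = 5.508 − 1.606 = 3.903 mol/dm³.
Y_R = C_R/C_{A0} = 3.903/6.39 = 0.611.

0.611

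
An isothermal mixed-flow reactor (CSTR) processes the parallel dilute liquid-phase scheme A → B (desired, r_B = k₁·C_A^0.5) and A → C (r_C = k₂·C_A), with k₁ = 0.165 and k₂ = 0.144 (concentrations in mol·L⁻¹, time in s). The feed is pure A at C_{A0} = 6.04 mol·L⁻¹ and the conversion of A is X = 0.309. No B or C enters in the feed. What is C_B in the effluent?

Exit C_A = C_{A0}(1−X) = 6.04×0.691 = 4.174 mol·L⁻¹.
A CSTR operates uniformly at the exit composition, giving r_B = 0.3371 and r_C = 0.6010 (each k·C_A^n at C_A = 4.174).
Fraction of consumed A going to B: r_B/(r_B+r_C) = 0.3593.
C_B = 0.3593·C_{A0}·X = 0.3593×6.04×0.309 = 0.671 mol·L⁻¹.

0.671 mol·L⁻¹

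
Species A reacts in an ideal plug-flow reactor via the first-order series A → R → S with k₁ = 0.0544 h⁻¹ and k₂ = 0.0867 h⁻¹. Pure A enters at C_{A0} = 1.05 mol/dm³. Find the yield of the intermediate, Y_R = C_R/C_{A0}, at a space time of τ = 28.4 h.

The intermediate concentration in a first-order A→B→C sequence is C_R = k₁C_{A0}(e^(−k₁τ) − e^(−k₂τ))/(k₂−k₁).
e^(−k₁τ) = e^(−0.0544×28.4) = e^(−1.545) = 0.2133; e^(−k₂τ) = e^(−2.462) = 0.08524.
C_R = 0.0544×1.05/(0.0867−0.0544) × (0.2133−0.08524) = 1.768×0.1281 = 0.2265 mol/dm³.
Y_R = C_R/C_{A0} = 0.2265/1.05 = 0.216.

0.216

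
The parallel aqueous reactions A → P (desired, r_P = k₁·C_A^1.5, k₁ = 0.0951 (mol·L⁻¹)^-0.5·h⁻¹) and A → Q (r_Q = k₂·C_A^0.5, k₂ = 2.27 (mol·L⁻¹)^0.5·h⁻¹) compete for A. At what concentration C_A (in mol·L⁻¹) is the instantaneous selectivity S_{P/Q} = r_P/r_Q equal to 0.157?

S_{P/Q} = (k₁/k₂)·C_A ⇒ C_A = S·k₂/k₁.
= 0.157×2.27/0.0951 = 3.75 mol·L⁻¹.

3.75 mol·L⁻¹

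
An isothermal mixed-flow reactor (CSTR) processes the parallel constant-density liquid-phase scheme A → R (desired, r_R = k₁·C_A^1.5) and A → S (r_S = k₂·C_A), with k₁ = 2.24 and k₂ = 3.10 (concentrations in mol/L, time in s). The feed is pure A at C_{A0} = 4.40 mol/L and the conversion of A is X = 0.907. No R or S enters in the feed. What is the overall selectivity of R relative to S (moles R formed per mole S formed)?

Exit C_A = C_{A0}(1−X) = 4.40×0.0930 = 0.4092 mol/L.
In a CSTR the entire volume is at exit conditions, so r_R = 2.24×0.4092^1.5 = 0.5863 and r_S = 3.10×0.4092 = 1.269.
Overall selectivity = C_R/C_S = r_Rτ/(r_Sτ) = r_R/r_S = 0.462.

0.462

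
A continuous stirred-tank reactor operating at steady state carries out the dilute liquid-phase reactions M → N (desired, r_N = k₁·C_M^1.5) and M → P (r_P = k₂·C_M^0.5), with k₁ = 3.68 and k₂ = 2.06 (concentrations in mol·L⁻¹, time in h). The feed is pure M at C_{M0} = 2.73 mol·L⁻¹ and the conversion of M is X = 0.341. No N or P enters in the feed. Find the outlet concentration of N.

0.710 mol·L⁻¹

Exit C_M = C_{M0}(1−X) = 2.73×0.659 = 1.799 mol·L⁻¹.
Rates in a CSTR are evaluated at the outlet concentration: r_N = 3.68×1.799^1.5 = 8.880, r_P = 2.06×1.799^0.5 = 2.763.
Fraction of consumed M going to N: r_N/(r_N+r_P) = 0.7627.
C_N = 0.7627·C_{M0}·X = 0.7627×2.73×0.341 = 0.710 mol·L⁻¹.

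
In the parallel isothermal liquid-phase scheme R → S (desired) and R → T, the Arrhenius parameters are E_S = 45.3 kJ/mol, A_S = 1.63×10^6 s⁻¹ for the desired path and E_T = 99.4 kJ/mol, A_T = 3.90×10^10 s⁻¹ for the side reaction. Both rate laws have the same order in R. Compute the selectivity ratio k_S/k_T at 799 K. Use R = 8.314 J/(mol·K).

k_S/k_T = (A_S/A_T)·exp[−(E_S−E_T)/(RT)] = (A_S/A_T)·exp[(E_T−E_S)/(RT)].
(E_T−E_S)/(RT) = (99.4−45.3)×10³/(8.314×799) = 54100/6643 = 8.144.
k_S/k_T = (1.63×10^6/3.90×10^10)·exp(8.144) = 4.179×10^-5 × 3443 = 0.144.

0.144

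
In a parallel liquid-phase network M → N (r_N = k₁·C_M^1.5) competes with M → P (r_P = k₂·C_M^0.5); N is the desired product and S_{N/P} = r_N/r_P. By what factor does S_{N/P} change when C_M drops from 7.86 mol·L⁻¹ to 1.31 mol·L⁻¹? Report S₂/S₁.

S_{N/P} = (k₁/k₂)·C_M, so S₂/S₁ = (C_{M,2}/C_{M,1}).
= 1.31/7.86 = 0.167.

0.167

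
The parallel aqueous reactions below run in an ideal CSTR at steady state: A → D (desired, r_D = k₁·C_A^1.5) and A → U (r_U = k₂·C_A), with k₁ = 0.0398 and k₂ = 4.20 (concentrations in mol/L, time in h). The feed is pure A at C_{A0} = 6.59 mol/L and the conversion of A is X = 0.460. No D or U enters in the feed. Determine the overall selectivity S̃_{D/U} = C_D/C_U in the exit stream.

0.0179

Exit C_A = C_{A0}(1−X) = 6.59×0.540 = 3.559 mol/L.
A CSTR operates uniformly at the exit composition, giving r_D = 0.2672 and r_U = 14.95 (each k·C_A^n at C_A = 3.559).
Overall selectivity = C_D/C_U = r_Dτ/(r_Uτ) = r_D/r_U = 0.0179.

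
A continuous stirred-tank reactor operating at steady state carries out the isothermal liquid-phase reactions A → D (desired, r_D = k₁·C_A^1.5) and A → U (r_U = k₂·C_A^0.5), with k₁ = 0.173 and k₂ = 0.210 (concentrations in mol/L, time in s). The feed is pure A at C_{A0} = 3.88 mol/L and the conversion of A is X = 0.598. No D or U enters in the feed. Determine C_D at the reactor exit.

Exit C_A = C_{A0}(1−X) = 3.88×0.402 = 1.560 mol/L.
A CSTR operates uniformly at the exit composition, giving r_D = 0.3370 and r_U = 0.2623 (each k·C_A^n at C_A = 1.560).
Fraction of consumed A going to D: r_D/(r_D+r_U) = 0.5624.
C_D = 0.5624·C_{A0}·X = 0.5624×3.88×0.598 = 1.30 mol/L.

1.30 mol/L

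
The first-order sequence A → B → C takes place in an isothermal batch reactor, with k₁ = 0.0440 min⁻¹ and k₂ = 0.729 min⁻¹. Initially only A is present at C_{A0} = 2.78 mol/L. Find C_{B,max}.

Evaluating C_B at t_opt = ln(k₂/k₁)/(k₂−k₁) gives C_{B,max}/C_{A0} = (k₁/k₂)^[k₂/(k₂−k₁)].
= (0.0440/0.729)^(0.729/(0.729−0.0440)) = (0.06036)^(1.064) = 0.05040.
C_{B,max} = 0.05040×2.78 = 0.140 mol/L.

0.140 mol/L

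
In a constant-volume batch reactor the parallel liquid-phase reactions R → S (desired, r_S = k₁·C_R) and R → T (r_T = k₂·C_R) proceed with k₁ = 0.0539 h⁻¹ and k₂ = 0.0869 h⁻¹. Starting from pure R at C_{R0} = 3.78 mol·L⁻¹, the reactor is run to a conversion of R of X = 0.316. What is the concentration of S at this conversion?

C_R = C_{R0}(1−X) = 2.586 mol·L⁻¹.
Both paths are first order in R, so the instantaneous fraction to S is constant: dC_S/d(−C_R) = k₁/(k₁+k₂) = 0.3828.
C_S = 0.3828·(C_{R0}−C_R) = 0.3828×1.194 = 0.457 mol·L⁻¹.

0.457 mol·L⁻¹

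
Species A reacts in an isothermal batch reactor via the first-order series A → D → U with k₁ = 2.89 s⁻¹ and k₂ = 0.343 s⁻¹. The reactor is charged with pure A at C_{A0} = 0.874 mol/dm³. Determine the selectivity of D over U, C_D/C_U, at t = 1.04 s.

For first-order series with pure A initially, C_D(t) = k₁C_{A0}/(k₂−k₁)·(e^(−k₁t) − e^(−k₂t)).
e^(−k₁t) = e^(−2.89×1.04) = e^(−3.006) = 0.04951; e^(−k₂t) = e^(−0.3567) = 0.7000.
C_D = 2.89×0.874/(0.343−2.89) × (0.04951−0.7000) = (-0.9917)×(-0.6505) = 0.6451 mol/dm³.
C_A = C_{A0}e^(−k₁t) = 0.04327 mol/dm³, so C_U = C_{A0}−C_A−C_D = 0.1857 mol/dm³; C_D/C_U = 3.47.

3.47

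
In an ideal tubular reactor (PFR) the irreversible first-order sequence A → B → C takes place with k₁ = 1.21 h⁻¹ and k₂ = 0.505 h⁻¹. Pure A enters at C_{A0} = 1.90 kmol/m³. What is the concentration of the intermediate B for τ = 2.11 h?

0.870 kmol/m³

The intermediate concentration in a first-order A→B→C sequence is C_B = k₁C_{A0}(e^(−k₁τ) − e^(−k₂τ))/(k₂−k₁).
e^(−k₁τ) = e^(−1.21×2.11) = e^(−2.553) = 0.07784; e^(−k₂τ) = e^(−1.066) = 0.3445.
C_B = 1.21×1.90/(0.505−1.21) × (0.07784−0.3445) = (-3.261)×(-0.2667) = 0.8697 kmol/m³.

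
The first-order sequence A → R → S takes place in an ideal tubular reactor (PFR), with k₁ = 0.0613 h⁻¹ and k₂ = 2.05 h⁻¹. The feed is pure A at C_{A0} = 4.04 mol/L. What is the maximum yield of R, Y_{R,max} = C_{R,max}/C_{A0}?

For a first-order series the maximum intermediate yield is C_{R,max}/C_{A0} = (k₁/k₂)^[k₂/(k₂−k₁)].
= (0.0613/2.05)^(2.05/(2.05−0.0613)) = (0.02990)^(1.031) = 0.02684.

0.0268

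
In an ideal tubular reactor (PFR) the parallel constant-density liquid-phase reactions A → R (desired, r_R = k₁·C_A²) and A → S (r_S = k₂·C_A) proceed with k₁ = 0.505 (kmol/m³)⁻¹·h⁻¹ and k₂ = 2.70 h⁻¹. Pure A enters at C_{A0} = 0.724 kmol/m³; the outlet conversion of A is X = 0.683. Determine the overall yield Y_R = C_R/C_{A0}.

0.0555

C_A = C_{A0}(1−X) = 0.2295 kmol/m³.
Along a PFR/batch, dC_S/dC_A = −r_S/(r_R+r_S) = −k₂/(k₂+k₁·C_A).
Integrating from C_{A0} to C_A: C_S = (2.70/0.505)·ln[(2.70+0.505·0.724)/(2.70+0.505·0.230)] = 5.347·ln(3.066/2.816) = 0.4543 kmol/m³.
Then C_R = (C_{A0}−C_A) − C_S = 0.4945 − 0.4543 = 0.04021 kmol/m³.
Y_R = C_R/C_{A0} = 0.04021/0.724 = 0.0555.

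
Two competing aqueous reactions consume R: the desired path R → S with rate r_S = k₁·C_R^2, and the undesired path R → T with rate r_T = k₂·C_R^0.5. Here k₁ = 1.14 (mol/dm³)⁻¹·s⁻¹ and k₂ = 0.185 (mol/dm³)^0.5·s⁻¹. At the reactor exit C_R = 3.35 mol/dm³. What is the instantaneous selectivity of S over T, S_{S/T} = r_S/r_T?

37.8

S_{S/T} = r_S/r_T = (k₁·C_R^2)/(k₂·C_R^0.5) = (k₁/k₂)·C_R^1.5.
= (1.14×3.350^2) / (0.185×3.350^0.5) = 12.79/0.3386 = 37.8.
Since the desired path is higher order in R, keeping C_R high (PFR or concentrated feed) favours S.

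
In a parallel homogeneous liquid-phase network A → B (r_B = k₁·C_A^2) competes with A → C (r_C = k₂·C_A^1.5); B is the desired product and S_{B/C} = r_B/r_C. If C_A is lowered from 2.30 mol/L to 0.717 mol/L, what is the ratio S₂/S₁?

S_{B/C} = (k₁/k₂)·C_A^0.5, so S₂/S₁ = (C_{A,2}/C_{A,1})^0.5.
= (0.717/2.30)^0.5 = (0.3117)^0.5 = 0.558.
Selectivity toward B falls as C_A falls — high-concentration operation is favoured.

0.558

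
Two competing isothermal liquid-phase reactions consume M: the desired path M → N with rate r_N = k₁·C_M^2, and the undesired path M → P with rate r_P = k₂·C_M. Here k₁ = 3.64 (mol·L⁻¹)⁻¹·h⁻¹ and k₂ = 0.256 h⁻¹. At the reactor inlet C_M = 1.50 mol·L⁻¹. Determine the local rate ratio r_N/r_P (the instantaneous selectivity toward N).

21.3

S_{N/P} = r_N/r_P = (k₁·C_M^2)/(k₂·C_M) = (k₁/k₂)·C_M.
= (3.64×1.500^2) / (0.256×1.500) = 8.190/0.3840 = 21.3.
Since the desired path is higher order in M, keeping C_M high (PFR or concentrated feed) favours N.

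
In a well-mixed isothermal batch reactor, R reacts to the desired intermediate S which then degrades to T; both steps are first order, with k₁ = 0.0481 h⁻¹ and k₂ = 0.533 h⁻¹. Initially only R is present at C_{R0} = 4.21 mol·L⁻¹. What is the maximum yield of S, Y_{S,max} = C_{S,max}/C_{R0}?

0.0711

For a first-order series the maximum intermediate yield is C_{S,max}/C_{R0} = (k₁/k₂)^[k₂/(k₂−k₁)].
= (0.0481/0.533)^(0.533/(0.533−0.0481)) = (0.09024)^(1.099) = 0.07109.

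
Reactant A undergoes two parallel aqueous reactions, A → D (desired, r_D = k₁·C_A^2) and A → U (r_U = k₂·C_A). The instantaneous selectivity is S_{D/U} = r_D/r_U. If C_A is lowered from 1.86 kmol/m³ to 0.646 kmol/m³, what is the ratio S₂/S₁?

0.347

S_{D/U} = (k₁/k₂)·C_A, so S₂/S₁ = (C_{A,2}/C_{A,1}).
= 0.646/1.86 = 0.347.
Selectivity toward D falls as C_A falls — high-concentration operation is favoured.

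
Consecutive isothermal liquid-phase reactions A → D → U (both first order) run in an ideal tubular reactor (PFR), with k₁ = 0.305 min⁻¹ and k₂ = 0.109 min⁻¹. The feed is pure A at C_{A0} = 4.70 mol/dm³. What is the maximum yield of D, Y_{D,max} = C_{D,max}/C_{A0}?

For a first-order series the maximum intermediate yield is C_{D,max}/C_{A0} = (k₁/k₂)^[k₂/(k₂−k₁)].
= (0.305/0.109)^(0.109/(0.109−0.305)) = (2.798)^(-0.5561) = 0.5643.

0.564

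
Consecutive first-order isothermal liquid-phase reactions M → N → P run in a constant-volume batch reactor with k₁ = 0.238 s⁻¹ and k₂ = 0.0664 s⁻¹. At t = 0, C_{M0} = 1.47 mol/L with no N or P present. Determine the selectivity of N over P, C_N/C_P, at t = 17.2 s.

Solving the coupled first-order balances gives C_N(t) = [k₁/(k₂−k₁)]·C_{M0}·(e^(−k₁t) − e^(−k₂t)).
e^(−k₁t) = e^(−0.238×17.2) = e^(−4.094) = 0.01668; e^(−k₂t) = e^(−1.142) = 0.3192.
C_N = 0.238×1.47/(0.0664−0.238) × (0.01668−0.3192) = (-2.039)×(-0.3025) = 0.6167 mol/L.
C_M = C_{M0}e^(−k₁t) = 0.02452 mol/L, so C_P = C_{M0}−C_M−C_N = 0.8288 mol/L; C_N/C_P = 0.744.

0.744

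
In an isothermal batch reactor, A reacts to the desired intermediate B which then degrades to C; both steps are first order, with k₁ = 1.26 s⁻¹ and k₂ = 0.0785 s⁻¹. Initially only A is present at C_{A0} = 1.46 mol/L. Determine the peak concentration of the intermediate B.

At the optimum, C_{B,max}/C_{A0} = (k₁/k₂)^[k₂/(k₂−k₁)].
= (1.26/0.0785)^(0.0785/(0.0785−1.26)) = (16.05)^(-0.06644) = 0.8316.
C_{B,max} = 0.8316×1.46 = 1.21 mol/L.

1.21 mol/L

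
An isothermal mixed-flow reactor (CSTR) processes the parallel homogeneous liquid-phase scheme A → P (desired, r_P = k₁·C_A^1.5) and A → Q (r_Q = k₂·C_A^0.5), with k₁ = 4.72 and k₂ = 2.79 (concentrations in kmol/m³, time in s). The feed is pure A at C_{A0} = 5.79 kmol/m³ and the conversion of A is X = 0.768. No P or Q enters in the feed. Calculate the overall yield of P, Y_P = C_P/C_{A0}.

Exit C_A = C_{A0}(1−X) = 5.79×0.232 = 1.343 kmol/m³.
Rates in a CSTR are evaluated at the outlet concentration: r_P = 4.72×1.343^1.5 = 7.348, r_Q = 2.79×1.343^0.5 = 3.234.
Fraction of consumed A going to P: r_P/(r_P+r_Q) = 0.6944.
C_P = 0.6944·C_{A0}·X = 0.6944×5.79×0.768 = 3.09 kmol/m³; Y_P = C_P/C_{A0} = 0.533.

0.533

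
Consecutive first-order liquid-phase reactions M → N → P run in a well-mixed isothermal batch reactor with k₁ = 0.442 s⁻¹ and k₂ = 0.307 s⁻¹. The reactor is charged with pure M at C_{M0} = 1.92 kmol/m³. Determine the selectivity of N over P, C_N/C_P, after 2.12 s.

The intermediate concentration in a first-order A→B→C sequence is C_N = k₁C_{M0}(e^(−k₁t) − e^(−k₂t))/(k₂−k₁).
e^(−k₁t) = e^(−0.442×2.12) = e^(−0.9370) = 0.3918; e^(−k₂t) = e^(−0.6508) = 0.5216.
C_N = 0.442×1.92/(0.307−0.442) × (0.3918−0.5216) = (-6.286)×(-0.1298) = 0.8161 kmol/m³.
C_M = C_{M0}e^(−k₁t) = 0.7522 kmol/m³, so C_P = C_{M0}−C_M−C_N = 0.3517 kmol/m³; C_N/C_P = 2.32.

2.32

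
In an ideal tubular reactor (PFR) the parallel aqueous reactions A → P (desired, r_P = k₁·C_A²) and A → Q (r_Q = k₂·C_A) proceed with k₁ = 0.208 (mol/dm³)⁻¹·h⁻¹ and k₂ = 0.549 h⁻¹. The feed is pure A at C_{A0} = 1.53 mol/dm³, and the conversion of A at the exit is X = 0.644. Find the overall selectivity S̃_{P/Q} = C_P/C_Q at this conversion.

C_A = C_{A0}(1−X) = 0.5447 mol/dm³.
Along a PFR/batch, dC_Q/dC_A = −r_Q/(r_P+r_Q) = −k₂/(k₂+k₁·C_A).
Integrating from C_{A0} to C_A: C_Q = (0.549/0.208)·ln[(0.549+0.208·1.53)/(0.549+0.208·0.545)] = 2.639·ln(0.8672/0.6623) = 0.7116 mol/dm³.
Then C_P = (C_{A0}−C_A) − C_Q = 0.9853 − 0.7116 = 0.2737 mol/dm³.
S̃_{P/Q} = C_P/C_Q = 0.2737/0.7116 = 0.385.

0.385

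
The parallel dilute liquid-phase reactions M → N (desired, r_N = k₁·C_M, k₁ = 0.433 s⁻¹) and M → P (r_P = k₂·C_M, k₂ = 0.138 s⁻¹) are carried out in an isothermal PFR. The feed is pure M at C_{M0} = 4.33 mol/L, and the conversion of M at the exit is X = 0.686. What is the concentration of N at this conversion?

2.25 mol/L

C_M = C_{M0}(1−X) = 1.360 mol/L.
Both paths are first order in M, so the instantaneous fraction to N is constant: dC_N/d(−C_M) = k₁/(k₁+k₂) = 0.7583.
C_N = 0.7583·(C_{M0}−C_M) = 0.7583×2.970 = 2.25 mol/L.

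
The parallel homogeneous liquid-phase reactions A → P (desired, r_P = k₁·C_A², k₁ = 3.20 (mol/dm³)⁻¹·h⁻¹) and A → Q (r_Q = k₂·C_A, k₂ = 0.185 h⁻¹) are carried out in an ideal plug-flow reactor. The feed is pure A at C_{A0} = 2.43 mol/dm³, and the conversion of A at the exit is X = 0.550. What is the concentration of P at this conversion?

1.29 mol/dm³

C_A = C_{A0}(1−X) = 1.093 mol/dm³.
Along a PFR/batch, dC_Q/dC_A = −r_Q/(r_P+r_Q) = −k₂/(k₂+k₁·C_A).
Integrating from C_{A0} to C_A: C_Q = (0.185/3.20)·ln[(0.185+3.20·2.43)/(0.185+3.20·1.09)] = 0.05781·ln(7.961/3.684) = 0.04454 mol/dm³.
Then C_P = (C_{A0}−C_A) − C_Q = 1.337 − 0.04454 = 1.292 mol/dm³.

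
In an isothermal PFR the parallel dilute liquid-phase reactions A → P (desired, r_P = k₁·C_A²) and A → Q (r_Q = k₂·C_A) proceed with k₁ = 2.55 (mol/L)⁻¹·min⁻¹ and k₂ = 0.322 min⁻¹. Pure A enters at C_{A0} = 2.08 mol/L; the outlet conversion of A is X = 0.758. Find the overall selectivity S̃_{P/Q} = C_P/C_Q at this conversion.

C_A = C_{A0}(1−X) = 0.5034 mol/L.
Along a PFR/batch, dC_Q/dC_A = −r_Q/(r_P+r_Q) = −k₂/(k₂+k₁·C_A).
Integrating from C_{A0} to C_A: C_Q = (0.322/2.55)·ln[(0.322+2.55·2.08)/(0.322+2.55·0.503)] = 0.1263·ln(5.626/1.606) = 0.1583 mol/L.
Then C_P = (C_{A0}−C_A) − C_Q = 1.577 − 0.1583 = 1.418 mol/L.
S̃_{P/Q} = C_P/C_Q = 1.418/0.1583 = 8.96.

8.96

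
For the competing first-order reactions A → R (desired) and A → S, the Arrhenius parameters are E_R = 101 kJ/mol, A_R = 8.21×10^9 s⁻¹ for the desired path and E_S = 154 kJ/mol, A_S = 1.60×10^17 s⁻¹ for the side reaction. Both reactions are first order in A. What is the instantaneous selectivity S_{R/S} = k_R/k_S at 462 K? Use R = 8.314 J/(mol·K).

0.0504

k_R/k_S = (A_R/A_S)·exp[−(E_R−E_S)/(RT)] = (A_R/A_S)·exp[(E_S−E_R)/(RT)].
(E_S−E_R)/(RT) = (154−101)×10³/(8.314×462) = 53000/3841 = 13.80.
k_R/k_S = (8.21×10^9/1.60×10^17)·exp(13.80) = 5.131×10^-8 × 9.829×10^5 = 0.0504.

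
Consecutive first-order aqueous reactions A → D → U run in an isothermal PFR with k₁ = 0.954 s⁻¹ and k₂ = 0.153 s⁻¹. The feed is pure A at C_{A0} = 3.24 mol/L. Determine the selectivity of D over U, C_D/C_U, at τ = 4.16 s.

1.63

Solving the coupled first-order balances gives C_D(τ) = [k₁/(k₂−k₁)]·C_{A0}·(e^(−k₁τ) − e^(−k₂τ)).
e^(−k₁τ) = e^(−0.954×4.16) = e^(−3.969) = 0.01890; e^(−k₂τ) = e^(−0.6365) = 0.5292.
C_D = 0.954×3.24/(0.153−0.954) × (0.01890−0.5292) = (-3.859)×(-0.5103) = 1.969 mol/L.
C_A = C_{A0}e^(−k₁τ) = 0.06123 mol/L, so C_U = C_{A0}−C_A−C_D = 1.210 mol/L; C_D/C_U = 1.63.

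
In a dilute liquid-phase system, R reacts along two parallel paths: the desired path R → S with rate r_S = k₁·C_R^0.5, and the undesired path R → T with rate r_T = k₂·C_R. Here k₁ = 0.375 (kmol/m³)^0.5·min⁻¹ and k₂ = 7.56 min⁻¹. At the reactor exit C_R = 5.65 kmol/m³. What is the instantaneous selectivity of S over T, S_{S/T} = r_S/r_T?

0.0209

S_{S/T} = r_S/r_T = (k₁·C_R^0.5)/(k₂·C_R) = (k₁/k₂)·C_R^-0.5.
= (0.375×5.650^0.5) / (7.56×5.650) = 0.8914/42.71 = 0.0209.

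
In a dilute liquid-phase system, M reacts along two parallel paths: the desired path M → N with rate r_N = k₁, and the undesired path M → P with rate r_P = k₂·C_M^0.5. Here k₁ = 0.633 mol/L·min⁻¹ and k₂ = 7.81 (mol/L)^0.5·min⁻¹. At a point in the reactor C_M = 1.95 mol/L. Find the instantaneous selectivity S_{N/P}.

S_{N/P} = r_N/r_P = (k₁)/(k₂·C_M^0.5) = (k₁/k₂)·C_M^-0.5.
= (0.633) / (7.81×1.950^0.5) = 0.6330/10.91 = 0.0580.

0.0580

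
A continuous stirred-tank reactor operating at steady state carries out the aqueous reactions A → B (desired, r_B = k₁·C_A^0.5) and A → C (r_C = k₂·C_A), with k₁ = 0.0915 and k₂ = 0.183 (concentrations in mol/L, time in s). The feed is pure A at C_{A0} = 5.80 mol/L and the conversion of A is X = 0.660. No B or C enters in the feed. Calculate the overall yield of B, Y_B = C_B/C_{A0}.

0.173

Exit C_A = C_{A0}(1−X) = 5.80×0.340 = 1.972 mol/L.
In a CSTR the entire volume is at exit conditions, so r_B = 0.0915×1.972^0.5 = 0.1285 and r_C = 0.183×1.972 = 0.3609.
Fraction of consumed A going to B: r_B/(r_B+r_C) = 0.2626.
C_B = 0.2626·C_{A0}·X = 0.2626×5.80×0.660 = 1.01 mol/L; Y_B = C_B/C_{A0} = 0.173.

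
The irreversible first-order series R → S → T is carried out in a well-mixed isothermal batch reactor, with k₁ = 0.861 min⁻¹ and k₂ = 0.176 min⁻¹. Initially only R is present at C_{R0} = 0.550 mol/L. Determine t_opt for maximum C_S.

For first-order series the maximum of C_S occurs at t_opt = ln(k₂/k₁)/(k₂−k₁).
= ln(0.176/0.861)/(0.176−0.861) = ln(0.2044)/-0.6850 = -1.588/-0.6850 = 2.32 min.

2.32 min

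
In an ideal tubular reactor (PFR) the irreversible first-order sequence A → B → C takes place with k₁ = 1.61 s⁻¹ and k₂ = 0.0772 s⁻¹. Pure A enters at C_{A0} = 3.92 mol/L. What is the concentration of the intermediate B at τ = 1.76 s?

3.35 mol/L

Solving the coupled first-order balances gives C_B(τ) = [k₁/(k₂−k₁)]·C_{A0}·(e^(−k₁τ) − e^(−k₂τ)).
e^(−k₁τ) = e^(−1.61×1.76) = e^(−2.834) = 0.05880; e^(−k₂τ) = e^(−0.1359) = 0.8730.
C_B = 1.61×3.92/(0.0772−1.61) × (0.05880−0.8730) = (-4.117)×(-0.8142) = 3.352 mol/L.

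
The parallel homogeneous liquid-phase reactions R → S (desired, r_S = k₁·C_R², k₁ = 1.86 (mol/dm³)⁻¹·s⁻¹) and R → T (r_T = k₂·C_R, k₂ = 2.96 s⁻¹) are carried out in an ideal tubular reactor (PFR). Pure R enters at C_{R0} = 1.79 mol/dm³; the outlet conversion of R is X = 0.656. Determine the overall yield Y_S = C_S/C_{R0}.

0.277

C_R = C_{R0}(1−X) = 0.6158 mol/dm³.
Along a PFR/batch, dC_T/dC_R = −r_T/(r_S+r_T) = −k₂/(k₂+k₁·C_R).
Integrating from C_{R0} to C_R: C_T = (2.96/1.86)·ln[(2.96+1.86·1.79)/(2.96+1.86·0.616)] = 1.591·ln(6.289/4.105) = 0.6789 mol/dm³.
Then C_S = (C_{R0}−C_R) − C_T = 1.174 − 0.6789 = 0.4954 mol/dm³.
Y_S = C_S/C_{R0} = 0.4954/1.79 = 0.277.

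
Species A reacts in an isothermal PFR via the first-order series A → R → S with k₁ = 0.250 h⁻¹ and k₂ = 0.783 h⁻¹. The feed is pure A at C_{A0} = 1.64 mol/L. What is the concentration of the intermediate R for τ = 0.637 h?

For first-order series with pure A initially, C_R(τ) = k₁C_{A0}/(k₂−k₁)·(e^(−k₁τ) − e^(−k₂τ)).
e^(−k₁τ) = e^(−0.250×0.637) = e^(−0.1593) = 0.8528; e^(−k₂τ) = e^(−0.4988) = 0.6073.
C_R = 0.250×1.64/(0.783−0.250) × (0.8528−0.6073) = 0.7692×0.2455 = 0.1889 mol/L.

0.189 mol/L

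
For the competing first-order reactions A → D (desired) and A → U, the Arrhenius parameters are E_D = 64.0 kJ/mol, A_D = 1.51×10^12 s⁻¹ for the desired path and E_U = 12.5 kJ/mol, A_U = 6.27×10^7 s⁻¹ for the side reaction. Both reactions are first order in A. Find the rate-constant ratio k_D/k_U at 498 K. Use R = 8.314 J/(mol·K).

With equal orders, S_{D/U} = k_D/k_U = (A_D/A_U)·exp[(E_U−E_D)/(RT)].
(E_U−E_D)/(RT) = (12.5−64.0)×10³/(8.314×498) = -51500/4140 = -12.44.
k_D/k_U = (1.51×10^12/6.27×10^7)·exp(-12.44) = 24083 × 3.963×10^-6 = 0.0954.

0.0954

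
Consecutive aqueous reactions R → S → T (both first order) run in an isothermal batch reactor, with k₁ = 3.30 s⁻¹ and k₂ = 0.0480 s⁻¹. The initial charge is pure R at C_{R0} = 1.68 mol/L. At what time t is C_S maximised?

For first-order series the maximum of C_S occurs at t_opt = ln(k₂/k₁)/(k₂−k₁).
= ln(0.0480/3.30)/(0.0480−3.30) = ln(0.01455)/-3.252 = -4.230/-3.252 = 1.30 s.

1.30 s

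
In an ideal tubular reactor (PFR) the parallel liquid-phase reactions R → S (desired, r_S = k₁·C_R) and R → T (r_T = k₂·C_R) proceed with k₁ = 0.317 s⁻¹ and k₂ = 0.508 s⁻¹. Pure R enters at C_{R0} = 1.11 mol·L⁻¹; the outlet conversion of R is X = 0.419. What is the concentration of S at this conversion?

0.179 mol·L⁻¹

C_R = C_{R0}(1−X) = 0.6449 mol·L⁻¹.
Both paths are first order in R, so the instantaneous fraction to S is constant: dC_S/d(−C_R) = k₁/(k₁+k₂) = 0.3842.
C_S = 0.3842·(C_{R0}−C_R) = 0.3842×0.4651 = 0.179 mol·L⁻¹.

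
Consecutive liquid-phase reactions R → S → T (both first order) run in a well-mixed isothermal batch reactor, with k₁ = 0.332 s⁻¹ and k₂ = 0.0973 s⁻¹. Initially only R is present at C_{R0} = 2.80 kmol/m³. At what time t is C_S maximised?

For first-order series the maximum of C_S occurs at t_opt = ln(k₂/k₁)/(k₂−k₁).
= ln(0.0973/0.332)/(0.0973−0.332) = ln(0.2931)/-0.2347 = -1.227/-0.2347 = 5.23 s.

5.23 s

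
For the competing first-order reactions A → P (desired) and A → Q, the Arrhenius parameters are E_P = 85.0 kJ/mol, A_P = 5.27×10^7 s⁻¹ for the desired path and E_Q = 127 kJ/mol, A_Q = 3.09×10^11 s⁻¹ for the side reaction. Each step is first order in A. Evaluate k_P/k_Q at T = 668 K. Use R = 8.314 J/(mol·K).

0.328

k_P/k_Q = (A_P/A_Q)·exp[−(E_P−E_Q)/(RT)] = (A_P/A_Q)·exp[(E_Q−E_P)/(RT)].
(E_Q−E_P)/(RT) = (127−85.0)×10³/(8.314×668) = 42000/5554 = 7.562.
k_P/k_Q = (5.27×10^7/3.09×10^11)·exp(7.562) = 1.706×10^-4 × 1925 = 0.328.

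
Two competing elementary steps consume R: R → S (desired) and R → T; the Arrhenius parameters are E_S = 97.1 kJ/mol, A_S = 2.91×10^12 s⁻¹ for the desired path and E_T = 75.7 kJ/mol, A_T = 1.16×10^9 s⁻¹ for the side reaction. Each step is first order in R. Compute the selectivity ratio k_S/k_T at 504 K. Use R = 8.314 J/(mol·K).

With equal orders, S_{S/T} = k_S/k_T = (A_S/A_T)·exp[(E_T−E_S)/(RT)].
(E_T−E_S)/(RT) = (75.7−97.1)×10³/(8.314×504) = -21400/4190 = -5.107.
k_S/k_T = (2.91×10^12/1.16×10^9)·exp(-5.107) = 2509 × 0.006054 = 15.2.
Since E_S > E_T, raising the temperature improves selectivity toward S.

15.2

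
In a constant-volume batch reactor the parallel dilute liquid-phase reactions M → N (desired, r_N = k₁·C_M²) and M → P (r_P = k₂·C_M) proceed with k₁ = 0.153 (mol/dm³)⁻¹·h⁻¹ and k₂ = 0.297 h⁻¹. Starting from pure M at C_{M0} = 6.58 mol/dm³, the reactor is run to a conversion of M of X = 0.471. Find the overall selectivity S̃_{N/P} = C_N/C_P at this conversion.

C_M = C_{M0}(1−X) = 3.481 mol/dm³.
Along a PFR/batch, dC_P/dC_M = −r_P/(r_N+r_P) = −k₂/(k₂+k₁·C_M).
Integrating from C_{M0} to C_M: C_P = (0.297/0.153)·ln[(0.297+0.153·6.58)/(0.297+0.153·3.48)] = 1.941·ln(1.304/0.8296) = 0.8776 mol/dm³.
Then C_N = (C_{M0}−C_M) − C_P = 3.099 − 0.8776 = 2.222 mol/dm³.
S̃_{N/P} = C_N/C_P = 2.222/0.8776 = 2.53.

2.53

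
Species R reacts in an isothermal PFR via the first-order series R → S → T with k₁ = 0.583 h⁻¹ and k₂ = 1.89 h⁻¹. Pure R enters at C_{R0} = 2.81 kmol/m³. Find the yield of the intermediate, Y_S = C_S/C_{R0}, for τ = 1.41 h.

0.165

Solving the coupled first-order balances gives C_S(τ) = [k₁/(k₂−k₁)]·C_{R0}·(e^(−k₁τ) − e^(−k₂τ)).
e^(−k₁τ) = e^(−0.583×1.41) = e^(−0.8220) = 0.4395; e^(−k₂τ) = e^(−2.665) = 0.06961.
C_S = 0.583×2.81/(1.89−0.583) × (0.4395−0.06961) = 1.253×0.3699 = 0.4637 kmol/m³.
Y_S = C_S/C_{R0} = 0.4637/2.81 = 0.165.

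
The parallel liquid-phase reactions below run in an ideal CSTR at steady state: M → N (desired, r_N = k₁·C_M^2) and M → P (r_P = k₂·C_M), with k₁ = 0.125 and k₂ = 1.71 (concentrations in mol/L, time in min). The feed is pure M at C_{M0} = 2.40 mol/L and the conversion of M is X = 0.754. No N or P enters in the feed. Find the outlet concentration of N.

Exit C_M = C_{M0}(1−X) = 2.40×0.246 = 0.5904 mol/L.
In a CSTR the entire volume is at exit conditions, so r_N = 0.125×0.5904^2 = 0.04357 and r_P = 1.71×0.5904 = 1.010.
Fraction of consumed M going to N: r_N/(r_N+r_P) = 0.04137.
C_N = 0.04137·C_{M0}·X = 0.04137×2.40×0.754 = 0.0749 mol/L.

0.0749 mol/L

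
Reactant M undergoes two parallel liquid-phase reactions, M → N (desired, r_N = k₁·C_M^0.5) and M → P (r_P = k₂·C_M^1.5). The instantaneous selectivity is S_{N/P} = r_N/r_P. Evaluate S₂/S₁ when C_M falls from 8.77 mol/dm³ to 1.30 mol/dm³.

S_{N/P} = (k₁/k₂)·C_M⁻¹, so S₂/S₁ = (C_{M,2}/C_{M,1})⁻¹.
= 8.77/1.30 = 6.75.

6.75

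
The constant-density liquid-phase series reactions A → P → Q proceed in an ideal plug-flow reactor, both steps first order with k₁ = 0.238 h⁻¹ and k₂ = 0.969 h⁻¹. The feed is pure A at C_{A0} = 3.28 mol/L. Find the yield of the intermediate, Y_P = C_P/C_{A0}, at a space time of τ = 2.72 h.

For first-order series with pure A initially, C_P(τ) = k₁C_{A0}/(k₂−k₁)·(e^(−k₁τ) − e^(−k₂τ)).
e^(−k₁τ) = e^(−0.238×2.72) = e^(−0.6474) = 0.5234; e^(−k₂τ) = e^(−2.636) = 0.07167.
C_P = 0.238×3.28/(0.969−0.238) × (0.5234−0.07167) = 1.068×0.4518 = 0.4824 mol/L.
Y_P = C_P/C_{A0} = 0.4824/3.28 = 0.147.

0.147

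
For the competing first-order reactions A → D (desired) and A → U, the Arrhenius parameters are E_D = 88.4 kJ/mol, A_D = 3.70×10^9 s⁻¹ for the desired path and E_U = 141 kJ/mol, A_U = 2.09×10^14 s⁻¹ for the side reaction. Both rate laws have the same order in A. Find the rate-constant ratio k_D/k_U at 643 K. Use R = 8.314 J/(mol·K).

k_D/k_U = (A_D/A_U)·exp[−(E_D−E_U)/(RT)] = (A_D/A_U)·exp[(E_U−E_D)/(RT)].
(E_U−E_D)/(RT) = (141−88.4)×10³/(8.314×643) = 52600/5346 = 9.839.
k_D/k_U = (3.70×10^9/2.09×10^14)·exp(9.839) = 1.770×10^-5 × 18757 = 0.332.
Since E_D < E_U, lowering the temperature improves selectivity toward D.

0.332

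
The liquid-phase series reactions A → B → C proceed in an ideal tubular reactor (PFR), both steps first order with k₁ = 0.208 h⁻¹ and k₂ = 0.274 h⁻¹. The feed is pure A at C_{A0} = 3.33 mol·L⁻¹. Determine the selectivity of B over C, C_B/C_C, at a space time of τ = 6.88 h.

Solving the coupled first-order balances gives C_B(τ) = [k₁/(k₂−k₁)]·C_{A0}·(e^(−k₁τ) − e^(−k₂τ)).
e^(−k₁τ) = e^(−0.208×6.88) = e^(−1.431) = 0.2391; e^(−k₂τ) = e^(−1.885) = 0.1518.
C_B = 0.208×3.33/(0.274−0.208) × (0.2391−0.1518) = 10.49×0.08725 = 0.9156 mol·L⁻¹.
C_A = C_{A0}e^(−k₁τ) = 0.7961 mol·L⁻¹, so C_C = C_{A0}−C_A−C_B = 1.618 mol·L⁻¹; C_B/C_C = 0.566.

0.566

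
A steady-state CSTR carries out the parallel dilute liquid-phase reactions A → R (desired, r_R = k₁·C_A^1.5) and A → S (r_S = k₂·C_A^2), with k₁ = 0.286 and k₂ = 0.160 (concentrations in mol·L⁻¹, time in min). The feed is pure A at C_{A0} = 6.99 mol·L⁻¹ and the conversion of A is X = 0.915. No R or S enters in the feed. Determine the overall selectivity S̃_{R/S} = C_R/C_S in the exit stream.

2.32

Exit C_A = C_{A0}(1−X) = 6.99×0.0850 = 0.5941 mol·L⁻¹.
Rates in a CSTR are evaluated at the outlet concentration: r_R = 0.286×0.5941^1.5 = 0.1310, r_S = 0.160×0.5941^2 = 0.05648.
Overall selectivity = C_R/C_S = r_Rτ/(r_Sτ) = r_R/r_S = 2.32.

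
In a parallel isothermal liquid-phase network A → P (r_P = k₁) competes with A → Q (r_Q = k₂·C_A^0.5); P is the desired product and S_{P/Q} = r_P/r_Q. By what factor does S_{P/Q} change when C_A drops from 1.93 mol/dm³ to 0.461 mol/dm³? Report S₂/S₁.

2.05

S_{P/Q} = (k₁/k₂)·C_A^-0.5, so S₂/S₁ = (C_{A,2}/C_{A,1})^-0.5.
= (0.461/1.93)^(-0.5) = (0.2389)^(-0.5) = 2.05.
Selectivity toward P rises as C_A falls — low-concentration operation is favoured.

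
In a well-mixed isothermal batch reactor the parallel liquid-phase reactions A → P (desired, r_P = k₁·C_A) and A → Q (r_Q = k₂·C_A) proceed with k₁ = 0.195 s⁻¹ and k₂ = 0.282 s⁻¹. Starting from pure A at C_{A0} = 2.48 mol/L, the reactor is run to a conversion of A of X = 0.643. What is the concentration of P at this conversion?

0.652 mol/L

C_A = C_{A0}(1−X) = 0.8854 mol/L.
Both paths are first order in A, so the instantaneous fraction to P is constant: dC_P/d(−C_A) = k₁/(k₁+k₂) = 0.4088.
C_P = 0.4088·(C_{A0}−C_A) = 0.4088×1.595 = 0.652 mol/L.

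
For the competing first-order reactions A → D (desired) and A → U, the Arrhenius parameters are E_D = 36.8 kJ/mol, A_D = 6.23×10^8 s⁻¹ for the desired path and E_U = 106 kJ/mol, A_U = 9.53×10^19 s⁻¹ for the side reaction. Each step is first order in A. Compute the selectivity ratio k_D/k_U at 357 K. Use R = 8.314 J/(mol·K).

0.0873

k_D/k_U = (A_D/A_U)·exp[−(E_D−E_U)/(RT)] = (A_D/A_U)·exp[(E_U−E_D)/(RT)].
(E_U−E_D)/(RT) = (106−36.8)×10³/(8.314×357) = 69200/2968 = 23.31.
k_D/k_U = (6.23×10^8/9.53×10^19)·exp(23.31) = 6.537×10^-12 × 1.335×10^10 = 0.0873.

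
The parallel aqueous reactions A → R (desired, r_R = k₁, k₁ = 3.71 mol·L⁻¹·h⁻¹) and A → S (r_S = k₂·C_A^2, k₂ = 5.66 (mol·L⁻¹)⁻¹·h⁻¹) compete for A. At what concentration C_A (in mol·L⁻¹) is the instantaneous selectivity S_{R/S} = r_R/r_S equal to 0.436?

1.23 mol·L⁻¹

S_{R/S} = (k₁/k₂)·C_A^-2 ⇒ C_A = (S·k₂/k₁)^(-0.5).
= (0.436×5.66/3.71)^(-0.5) = (0.6652)^(-0.5) = 1.23 mol·L⁻¹.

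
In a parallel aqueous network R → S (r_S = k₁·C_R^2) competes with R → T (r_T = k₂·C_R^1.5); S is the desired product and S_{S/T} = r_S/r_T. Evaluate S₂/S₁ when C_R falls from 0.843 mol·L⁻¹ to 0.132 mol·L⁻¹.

0.396

S_{S/T} = (k₁/k₂)·C_R^0.5, so S₂/S₁ = (C_{R,2}/C_{R,1})^0.5.
= (0.132/0.843)^0.5 = (0.1566)^0.5 = 0.396.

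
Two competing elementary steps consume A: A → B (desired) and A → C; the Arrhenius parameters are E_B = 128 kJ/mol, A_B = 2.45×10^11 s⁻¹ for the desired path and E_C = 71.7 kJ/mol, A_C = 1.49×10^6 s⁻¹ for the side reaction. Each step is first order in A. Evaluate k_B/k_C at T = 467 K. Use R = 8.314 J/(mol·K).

0.0829

With equal orders, S_{B/C} = k_B/k_C = (A_B/A_C)·exp[(E_C−E_B)/(RT)].
(E_C−E_B)/(RT) = (71.7−128)×10³/(8.314×467) = -56300/3883 = -14.50.
k_B/k_C = (2.45×10^11/1.49×10^6)·exp(-14.50) = 1.644×10^5 × 5.041×10^-7 = 0.0829.
Since E_B > E_C, raising the temperature improves selectivity toward B.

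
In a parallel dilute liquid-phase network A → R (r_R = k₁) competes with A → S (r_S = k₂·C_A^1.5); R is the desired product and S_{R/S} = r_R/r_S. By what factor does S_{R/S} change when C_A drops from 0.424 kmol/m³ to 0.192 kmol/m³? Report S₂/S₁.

S_{R/S} = (k₁/k₂)·C_A^-1.5, so S₂/S₁ = (C_{A,2}/C_{A,1})^-1.5.
= (0.192/0.424)^(-1.5) = (0.4528)^(-1.5) = 3.28.

3.28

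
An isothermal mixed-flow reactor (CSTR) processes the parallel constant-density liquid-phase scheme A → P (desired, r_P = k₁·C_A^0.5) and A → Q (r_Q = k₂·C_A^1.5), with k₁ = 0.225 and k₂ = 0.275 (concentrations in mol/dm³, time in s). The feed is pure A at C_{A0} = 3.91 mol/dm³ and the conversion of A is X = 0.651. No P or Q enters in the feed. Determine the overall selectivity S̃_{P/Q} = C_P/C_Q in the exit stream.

0.600

Exit C_A = C_{A0}(1−X) = 3.91×0.349 = 1.365 mol/dm³.
A CSTR operates uniformly at the exit composition, giving r_P = 0.2628 and r_Q = 0.4384 (each k·C_A^n at C_A = 1.365).
Overall selectivity = C_P/C_Q = r_Pτ/(r_Qτ) = r_P/r_Q = 0.600.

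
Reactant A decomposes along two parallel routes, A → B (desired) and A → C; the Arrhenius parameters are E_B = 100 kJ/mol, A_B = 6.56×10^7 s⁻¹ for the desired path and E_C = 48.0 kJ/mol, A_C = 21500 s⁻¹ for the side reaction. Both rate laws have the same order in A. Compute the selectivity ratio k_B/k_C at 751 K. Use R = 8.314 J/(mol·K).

0.737

With equal orders, S_{B/C} = k_B/k_C = (A_B/A_C)·exp[(E_C−E_B)/(RT)].
(E_C−E_B)/(RT) = (48.0−100)×10³/(8.314×751) = -52000/6244 = -8.328.
k_B/k_C = (6.56×10^7/21500)·exp(-8.328) = 3051 × 2.416×10^-4 = 0.737.
Since E_B > E_C, raising the temperature improves selectivity toward B.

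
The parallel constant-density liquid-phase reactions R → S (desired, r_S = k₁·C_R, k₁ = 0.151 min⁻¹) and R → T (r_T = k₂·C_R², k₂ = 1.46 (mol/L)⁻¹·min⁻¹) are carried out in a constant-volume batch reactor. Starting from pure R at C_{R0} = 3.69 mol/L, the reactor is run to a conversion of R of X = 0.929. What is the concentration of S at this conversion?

0.242 mol/L

C_R = C_{R0}(1−X) = 0.2620 mol/L.
Along a PFR/batch, dC_S/dC_R = −r_S/(r_S+r_T) = −k₁/(k₁+k₂·C_R).
Integrating from C_{R0} to C_R: C_S = (0.151/1.46)·ln[(0.151+1.46·3.69)/(0.151+1.46·0.262)] = 0.1034·ln(5.538/0.5335) = 0.2420 mol/L.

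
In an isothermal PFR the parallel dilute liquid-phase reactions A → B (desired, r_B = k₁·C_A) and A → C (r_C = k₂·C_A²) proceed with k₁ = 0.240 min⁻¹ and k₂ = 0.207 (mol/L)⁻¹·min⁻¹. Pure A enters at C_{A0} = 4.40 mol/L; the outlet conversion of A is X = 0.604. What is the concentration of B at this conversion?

C_A = C_{A0}(1−X) = 1.742 mol/L.
Along a PFR/batch, dC_B/dC_A = −r_B/(r_B+r_C) = −k₁/(k₁+k₂·C_A).
Integrating from C_{A0} to C_A: C_B = (0.240/0.207)·ln[(0.240+0.207·4.40)/(0.240+0.207·1.74)] = 1.159·ln(1.151/0.6007) = 0.7538 mol/L.

0.754 mol/L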